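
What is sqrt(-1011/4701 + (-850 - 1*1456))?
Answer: I*sqrt(5662885713)/1567 ≈ 48.023*I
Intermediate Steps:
sqrt(-1011/4701 + (-850 - 1*1456)) = sqrt(-1011*1/4701 + (-850 - 1456)) = sqrt(-337/1567 - 2306) = sqrt(-3613839/1567) = I*sqrt(5662885713)/1567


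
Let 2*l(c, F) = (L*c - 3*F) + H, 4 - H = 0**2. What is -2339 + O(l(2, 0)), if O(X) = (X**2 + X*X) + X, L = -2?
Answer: -2339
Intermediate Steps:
H = 4 (H = 4 - 1*0**2 = 4 - 1*0 = 4 + 0 = 4)
l(c, F) = 2 - c - 3*F/2 (l(c, F) = ((-2*c - 3*F) + 4)/2 = ((-3*F - 2*c) + 4)/2 = (4 - 3*F - 2*c)/2 = 2 - c - 3*F/2)
O(X) = X + 2*X**2 (O(X) = (X**2 + X**2) + X = 2*X**2 + X = X + 2*X**2)
-2339 + O(l(2, 0)) = -2339 + (2 - 1*2 - 3/2*0)*(1 + 2*(2 - 1*2 - 3/2*0)) = -2339 + (2 - 2 + 0)*(1 + 2*(2 - 2 + 0)) = -2339 + 0*(1 + 2*0) = -2339 + 0*(1 + 0) = -2339 + 0*1 = -2339 + 0 = -2339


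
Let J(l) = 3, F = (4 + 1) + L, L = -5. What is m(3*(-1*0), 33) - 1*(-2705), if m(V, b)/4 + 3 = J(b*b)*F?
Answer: 2693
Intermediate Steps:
F = 0 (F = (4 + 1) - 5 = 5 - 5 = 0)
m(V, b) = -12 (m(V, b) = -12 + 4*(3*0) = -12 + 4*0 = -12 + 0 = -12)
m(3*(-1*0), 33) - 1*(-2705) = -12 - 1*(-2705) = -12 + 2705 = 2693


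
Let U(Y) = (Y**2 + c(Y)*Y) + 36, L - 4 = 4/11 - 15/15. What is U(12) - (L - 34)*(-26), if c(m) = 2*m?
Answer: -3614/11 ≈ -328.55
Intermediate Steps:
L = 37/11 (L = 4 + (4/11 - 15/15) = 4 + (4*(1/11) - 15*1/15) = 4 + (4/11 - 1) = 4 - 7/11 = 37/11 ≈ 3.3636)
U(Y) = 36 + 3*Y**2 (U(Y) = (Y**2 + (2*Y)*Y) + 36 = (Y**2 + 2*Y**2) + 36 = 3*Y**2 + 36 = 36 + 3*Y**2)
U(12) - (L - 34)*(-26) = (36 + 3*12**2) - (37/11 - 34)*(-26) = (36 + 3*144) - (-337)*(-26)/11 = (36 + 432) - 1*8762/11 = 468 - 8762/11 = -3614/11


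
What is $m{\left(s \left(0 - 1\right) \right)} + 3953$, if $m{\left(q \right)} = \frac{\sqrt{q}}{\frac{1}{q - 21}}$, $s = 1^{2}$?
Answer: $3953 - 22 i \approx 3953.0 - 22.0 i$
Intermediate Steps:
$s = 1$
$m{\left(q \right)} = \sqrt{q} \left(-21 + q\right)$ ($m{\left(q \right)} = \frac{\sqrt{q}}{\frac{1}{-21 + q}} = \left(-21 + q\right) \sqrt{q} = \sqrt{q} \left(-21 + q\right)$)
$m{\left(s \left(0 - 1\right) \right)} + 3953 = \sqrt{1 \left(0 - 1\right)} \left(-21 + 1 \left(0 - 1\right)\right) + 3953 = \sqrt{1 \left(-1\right)} \left(-21 + 1 \left(-1\right)\right) + 3953 = \sqrt{-1} \left(-21 - 1\right) + 3953 = i \left(-22\right) + 3953 = - 22 i + 3953 = 3953 - 22 i$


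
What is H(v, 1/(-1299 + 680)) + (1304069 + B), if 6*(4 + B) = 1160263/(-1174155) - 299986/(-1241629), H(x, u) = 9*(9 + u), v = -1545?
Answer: 7061311109903903360507/5414510233010430 ≈ 1.3041e+6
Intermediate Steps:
H(x, u) = 81 + 9*u
B = -36077143690477/8747189390970 (B = -4 + (1160263/(-1174155) - 299986/(-1241629))/6 = -4 + (1160263*(-1/1174155) - 299986*(-1/1241629))/6 = -4 + (-1160263/1174155 + 299986/1241629)/6 = -4 + (1/6)*(-1088386126597/1457864898495) = -4 - 1088386126597/8747189390970 = -36077143690477/8747189390970 ≈ -4.1244)
H(v, 1/(-1299 + 680)) + (1304069 + B) = (81 + 9/(-1299 + 680)) + (1304069 - 36077143690477/8747189390970) = (81 + 9/(-619)) + 11406902444749166453/8747189390970 = (81 + 9*(-1/619)) + 11406902444749166453/8747189390970 = (81 - 9/619) + 11406902444749166453/8747189390970 = 50130/619 + 11406902444749166453/8747189390970 = 7061311109903903360507/5414510233010430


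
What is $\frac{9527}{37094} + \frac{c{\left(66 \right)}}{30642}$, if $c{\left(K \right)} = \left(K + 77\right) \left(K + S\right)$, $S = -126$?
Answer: $- \frac{4390031}{189439058} \approx -0.023174$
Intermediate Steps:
$c{\left(K \right)} = \left(-126 + K\right) \left(77 + K\right)$ ($c{\left(K \right)} = \left(K + 77\right) \left(K - 126\right) = \left(77 + K\right) \left(-126 + K\right) = \left(-126 + K\right) \left(77 + K\right)$)
$\frac{9527}{37094} + \frac{c{\left(66 \right)}}{30642} = \frac{9527}{37094} + \frac{-9702 + 66^{2} - 3234}{30642} = 9527 \cdot \frac{1}{37094} + \left(-9702 + 4356 - 3234\right) \frac{1}{30642} = \frac{9527}{37094} - \frac{1430}{5107} = - \frac{4390031}{189439058}$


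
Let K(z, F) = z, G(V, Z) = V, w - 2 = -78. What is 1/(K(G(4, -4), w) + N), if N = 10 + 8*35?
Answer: 1/294 ≈ 0.0034014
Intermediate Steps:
w = -76 (w = 2 - 78 = -76)
N = 290 (N = 10 + 280 = 290)
1/(K(G(4, -4), w) + N) = 1/(4 + 290) = 1/294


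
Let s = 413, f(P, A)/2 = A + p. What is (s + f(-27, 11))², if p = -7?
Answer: 177241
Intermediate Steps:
f(P, A) = -14 + 2*A (f(P, A) = 2*(A - 7) = 2*(-7 + A) = -14 + 2*A)
(s + f(-27, 11))² = (413 + (-14 + 2*11))² = (413 + (-14 + 22))² = (413 + 8)² = 421² = 177241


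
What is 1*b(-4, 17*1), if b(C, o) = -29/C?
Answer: 29/4 ≈ 7.2500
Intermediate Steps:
1*b(-4, 17*1) = 1*(-29/(-4)) = 1*(-29*(-¼)) = 1*(29/4) = 29/4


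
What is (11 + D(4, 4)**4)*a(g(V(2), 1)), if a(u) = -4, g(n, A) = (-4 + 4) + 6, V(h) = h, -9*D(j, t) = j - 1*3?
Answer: -288688/6561 ≈ -44.001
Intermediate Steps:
D(j, t) = 1/3 - j/9 (D(j, t) = -(j - 1*3)/9 = -(j - 3)/9 = -(-3 + j)/9 = 1/3 - j/9)
g(n, A) = 6 (g(n, A) = 0 + 6 = 6)
(11 + D(4, 4)**4)*a(g(V(2), 1)) = (11 + (1/3 - 1/9*4)**4)*(-4) = (11 + (1/3 - 4/9)**4)*(-4) = (11 + (-1/9)**4)*(-4) = (11 + 1/6561)*(-4) = (72172/6561)*(-4) = -288688/6561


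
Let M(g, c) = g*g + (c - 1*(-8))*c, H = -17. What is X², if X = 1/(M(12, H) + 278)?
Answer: 1/330625 ≈ 3.0246e-6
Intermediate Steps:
M(g, c) = g² + c*(8 + c) (M(g, c) = g² + (c + 8)*c = g² + (8 + c)*c = g² + c*(8 + c))
X = 1/575 (X = 1/(((-17)² + 12² + 8*(-17)) + 278) = 1/((289 + 144 - 136) + 278) = 1/(297 + 278) = 1/575 ≈ 0.0017391)
X² = (1/575)² = 1/330625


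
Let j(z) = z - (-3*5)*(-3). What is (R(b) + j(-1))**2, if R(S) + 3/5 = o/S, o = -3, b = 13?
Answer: 9265936/4225 ≈ 2193.1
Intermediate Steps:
j(z) = -45 + z (j(z) = z - (-15)*(-3) = z - 1*45 = z - 45 = -45 + z)
R(S) = -3/5 - 3/S
(R(b) + j(-1))**2 = ((-3/5 - 3/13) + (-45 - 1))**2 = ((-3/5 - 3*1/13) - 46)**2 = ((-3/5 - 3/13) - 46)**2 = (-54/65 - 46)**2 = (-3044/65)**2 = 9265936/4225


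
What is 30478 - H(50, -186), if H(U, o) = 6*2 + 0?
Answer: 30466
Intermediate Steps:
H(U, o) = 12 (H(U, o) = 12 + 0 = 12)
30478 - H(50, -186) = 30478 - 1*12 = 30478 - 12 = 30466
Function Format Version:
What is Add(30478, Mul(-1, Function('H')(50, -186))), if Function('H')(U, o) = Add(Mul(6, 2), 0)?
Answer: 30466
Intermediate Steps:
Function('H')(U, o) = 12 (Function('H')(U, o) = Add(12, 0) = 12)
Add(30478, Mul(-1, Function('H')(50, -186))) = Add(30478, Mul(-1, 12)) = Add(30478, -12) = 30466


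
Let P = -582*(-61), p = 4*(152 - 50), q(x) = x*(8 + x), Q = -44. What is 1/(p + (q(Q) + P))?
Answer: 1/37494 ≈ 2.6671e-5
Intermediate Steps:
p = 408 (p = 4*102 = 408)
P = 35502
1/(p + (q(Q) + P)) = 1/(408 + (-44*(8 - 44) + 35502)) = 1/(408 + (-44*(-36) + 35502)) = 1/(408 + (1584 + 35502)) = 1/(408 + 37086) = 1/37494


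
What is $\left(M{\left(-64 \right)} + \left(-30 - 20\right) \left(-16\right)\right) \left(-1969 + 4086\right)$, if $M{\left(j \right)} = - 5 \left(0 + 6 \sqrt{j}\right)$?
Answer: $1693600 - 508080 i \approx 1.6936 \cdot 10^{6} - 5.0808 \cdot 10^{5} i$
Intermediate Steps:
$M{\left(j \right)} = - 30 \sqrt{j}$ ($M{\left(j \right)} = - 5 \cdot 6 \sqrt{j} = - 30 \sqrt{j}$)
$\left(M{\left(-64 \right)} + \left(-30 - 20\right) \left(-16\right)\right) \left(-1969 + 4086\right) = \left(- 30 \sqrt{-64} + \left(-30 - 20\right) \left(-16\right)\right) \left(-1969 + 4086\right) = \left(- 30 \cdot 8 i - -800\right) 2117 = \left(- 240 i + 800\right) 2117 = \left(800 - 240 i\right) 2117 = 1693600 - 508080 i$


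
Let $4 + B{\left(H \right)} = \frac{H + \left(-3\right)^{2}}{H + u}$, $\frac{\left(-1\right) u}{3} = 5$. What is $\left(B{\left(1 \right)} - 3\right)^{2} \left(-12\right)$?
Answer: $- \frac{34992}{49} \approx -714.12$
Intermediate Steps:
$u = -15$ ($u = \left(-3\right) 5 = -15$)
$B{\left(H \right)} = -4 + \frac{9 + H}{-15 + H}$ ($B{\left(H \right)} = -4 + \frac{H + \left(-3\right)^{2}}{H - 15} = -4 + \frac{H + 9}{-15 + H} = -4 + \frac{9 + H}{-15 + H}$)
$\left(B{\left(1 \right)} - 3\right)^{2} \left(-12\right) = \left(\frac{3 \left(23 - 1\right)}{-15 + 1} - 3\right)^{2} \left(-12\right) = \left(\frac{3 \left(23 - 1\right)}{-14} - 3\right)^{2} \left(-12\right) = \left(3 \left(- \frac{1}{14}\right) 22 - 3\right)^{2} \left(-12\right) = \left(- \frac{33}{7} - 3\right)^{2} \left(-12\right) = \left(- \frac{54}{7}\right)^{2} \left(-12\right) = \frac{2916}{49} \left(-12\right) = - \frac{34992}{49}$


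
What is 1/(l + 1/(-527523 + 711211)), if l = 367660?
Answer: 183688/67534730081 ≈ 2.7199e-6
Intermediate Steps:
1/(l + 1/(-527523 + 711211)) = 1/(367660 + 1/(-527523 + 711211)) = 1/(367660 + 1/183688) = 1/(67534730081/183688) = 183688/67534730081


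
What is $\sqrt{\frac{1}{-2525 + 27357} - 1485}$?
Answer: $\frac{i \sqrt{3576925343}}{1552} \approx 38.536 i$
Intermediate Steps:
$\sqrt{\frac{1}{-2525 + 27357} - 1485} = \sqrt{\frac{1}{24832} - 1485} = \sqrt{- \frac{36875519}{24832}} = \frac{i \sqrt{3576925343}}{1552}$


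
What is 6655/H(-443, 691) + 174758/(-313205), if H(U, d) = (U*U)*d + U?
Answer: -23696431377653/42472983369280 ≈ -0.55792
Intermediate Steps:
H(U, d) = U + d*U**2 (H(U, d) = U**2*d + U = d*U**2 + U = U + d*U**2)
6655/H(-443, 691) + 174758/(-313205) = 6655/((-443*(1 - 443*691))) + 174758/(-313205) = 6655/((-443*(1 - 306113))) + 174758*(-1/313205) = 6655/((-443*(-306112))) - 174758/313205 = 6655/135607616 - 174758/313205 = -23696431377653/42472983369280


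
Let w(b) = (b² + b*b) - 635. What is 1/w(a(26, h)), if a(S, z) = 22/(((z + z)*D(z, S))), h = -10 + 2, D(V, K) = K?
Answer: -21632/13736199 ≈ -0.0015748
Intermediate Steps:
h = -8
a(S, z) = 11/(S*z) (a(S, z) = 22/(((z + z)*S)) = 22/(((2*z)*S)) = 22/((2*S*z)) = 22*(1/(2*S*z)) = 11/(S*z))
w(b) = -635 + 2*b² (w(b) = (b² + b²) - 635 = 2*b² - 635 = -635 + 2*b²)
1/w(a(26, h)) = 1/(-635 + 2*(11/(26*(-8)))²) = 1/(-635 + 2*(11*(1/26)*(-⅛))²) = 1/(-635 + 2*(-11/208)²) = 1/(-635 + 2*(121/43264)) = 1/(-635 + 121/21632) = 1/(-13736199/21632) = -21632/13736199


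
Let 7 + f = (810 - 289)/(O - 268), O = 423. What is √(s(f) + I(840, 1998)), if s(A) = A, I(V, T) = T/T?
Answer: I*√63395/155 ≈ 1.6244*I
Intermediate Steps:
I(V, T) = 1
f = -564/155 (f = -7 + (810 - 289)/(423 - 268) = -7 + 521/155 = -564/155 ≈ -3.6387)
√(s(f) + I(840, 1998)) = √(-564/155 + 1) = √(-409/155) = I*√63395/155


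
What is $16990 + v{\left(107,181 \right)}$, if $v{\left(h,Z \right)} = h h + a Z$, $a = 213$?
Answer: $66992$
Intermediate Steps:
$v{\left(h,Z \right)} = h^{2} + 213 Z$ ($v{\left(h,Z \right)} = h h + 213 Z = h^{2} + 213 Z$)
$16990 + v{\left(107,181 \right)} = 16990 + \left(107^{2} + 213 \cdot 181\right) = 16990 + \left(11449 + 38553\right) = 16990 + 50002 = 66992$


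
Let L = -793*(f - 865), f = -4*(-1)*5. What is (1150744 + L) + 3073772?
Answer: 4894601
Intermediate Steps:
f = 20 (f = 4*5 = 20)
L = 670085 (L = -793*(20 - 865) = -793*(-845) = 670085)
(1150744 + L) + 3073772 = (1150744 + 670085) + 3073772 = 1820829 + 3073772 = 4894601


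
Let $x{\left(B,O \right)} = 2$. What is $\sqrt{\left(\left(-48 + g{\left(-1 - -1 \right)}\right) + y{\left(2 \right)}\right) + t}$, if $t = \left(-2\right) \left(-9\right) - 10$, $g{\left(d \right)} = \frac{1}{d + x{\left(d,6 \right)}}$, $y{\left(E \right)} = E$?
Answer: $\frac{5 i \sqrt{6}}{2} \approx 6.1237 i$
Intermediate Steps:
$g{\left(d \right)} = \frac{1}{2 + d}$ ($g{\left(d \right)} = \frac{1}{d + 2} = \frac{1}{2 + d}$)
$t = 8$ ($t = 18 - 10 = 8$)
$\sqrt{\left(\left(-48 + g{\left(-1 - -1 \right)}\right) + y{\left(2 \right)}\right) + t} = \sqrt{\left(\left(-48 + \frac{1}{2 - 0}\right) + 2\right) + 8} = \sqrt{\left(\left(-48 + \frac{1}{2 + \left(-1 + 1\right)}\right) + 2\right) + 8} = \sqrt{\left(\left(-48 + \frac{1}{2 + 0}\right) + 2\right) + 8} = \sqrt{\left(\left(-48 + \frac{1}{2}\right) + 2\right) + 8} = \sqrt{\left(- \frac{95}{2} + 2\right) + 8} = \sqrt{- \frac{91}{2} + 8} = \sqrt{- \frac{75}{2}} = \frac{5 i \sqrt{6}}{2}$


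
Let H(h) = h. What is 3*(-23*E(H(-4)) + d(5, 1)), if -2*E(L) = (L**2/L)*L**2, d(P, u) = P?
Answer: -2193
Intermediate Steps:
E(L) = -L**3/2 (E(L) = -L**2/L*L**2/2 = -L*L**2/2 = -L**3/2)
3*(-23*E(H(-4)) + d(5, 1)) = 3*(-(-23)*(-4)**3/2 + 5) = 3*(-(-23)*(-64)/2 + 5) = 3*(-23*32 + 5) = 3*(-736 + 5) = 3*(-731) = -2193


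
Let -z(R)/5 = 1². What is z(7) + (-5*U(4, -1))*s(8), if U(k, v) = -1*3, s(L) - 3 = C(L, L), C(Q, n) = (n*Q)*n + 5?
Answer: 7795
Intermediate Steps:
z(R) = -5 (z(R) = -5*1² = -5*1 = -5)
C(Q, n) = 5 + Q*n² (C(Q, n) = (Q*n)*n + 5 = Q*n² + 5 = 5 + Q*n²)
s(L) = 8 + L³ (s(L) = 3 + (5 + L*L²) = 3 + (5 + L³) = 8 + L³)
U(k, v) = -3
z(7) + (-5*U(4, -1))*s(8) = -5 + (-5*(-3))*(8 + 8³) = -5 + 15*(8 + 512) = -5 + 15*520 = -5 + 7800 = 7795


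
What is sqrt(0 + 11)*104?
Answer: 104*sqrt(11) ≈ 344.93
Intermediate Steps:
sqrt(0 + 11)*104 = sqrt(11)*104 = 104*sqrt(11)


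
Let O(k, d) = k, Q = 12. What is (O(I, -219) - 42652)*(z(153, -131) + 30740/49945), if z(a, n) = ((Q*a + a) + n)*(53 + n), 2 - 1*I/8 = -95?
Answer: 60621359574688/9989 ≈ 6.0688e+9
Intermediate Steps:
I = 776 (I = 16 - 8*(-95) = 16 + 760 = 776)
z(a, n) = (53 + n)*(n + 13*a) (z(a, n) = ((12*a + a) + n)*(53 + n) = (13*a + n)*(53 + n) = (n + 13*a)*(53 + n) = (53 + n)*(n + 13*a))
(O(I, -219) - 42652)*(z(153, -131) + 30740/49945) = (776 - 42652)*(((-131)**2 + 53*(-131) + 689*153 + 13*153*(-131)) + 30740/49945) = -41876*((17161 - 6943 + 105417 - 260559) + 30740*(1/49945)) = -41876*(-144924 + 6148/9989) = -41876*(-1447639688/9989) = 60621359574688/9989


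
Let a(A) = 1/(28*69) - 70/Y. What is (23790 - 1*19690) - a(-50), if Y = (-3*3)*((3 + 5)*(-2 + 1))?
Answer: 5942308/1449 ≈ 4101.0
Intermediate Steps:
Y = 72 (Y = -72*(-1) = -9*(-8) = 72)
a(A) = -1408/1449 (a(A) = 1/(28*69) - 70/72 = (1/28)*(1/69) - 70*1/72 = 1/1932 - 35/36 = -1408/1449)
(23790 - 1*19690) - a(-50) = (23790 - 1*19690) - 1*(-1408/1449) = (23790 - 19690) + 1408/1449 = 4100 + 1408/1449 = 5942308/1449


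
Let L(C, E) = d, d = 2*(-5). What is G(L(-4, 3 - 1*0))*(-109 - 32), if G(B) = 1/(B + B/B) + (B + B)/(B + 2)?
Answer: -2021/6 ≈ -336.83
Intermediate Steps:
d = -10
L(C, E) = -10
G(B) = 1/(1 + B) + 2*B/(2 + B) (G(B) = 1/(B + 1) + (2*B)/(2 + B) = 1/(1 + B) + 2*B/(2 + B))
G(L(-4, 3 - 1*0))*(-109 - 32) = ((2 + 2*(-10)² + 3*(-10))/(2 + (-10)² + 3*(-10)))*(-109 - 32) = ((2 + 2*100 - 30)/(2 + 100 - 30))*(-141) = ((2 + 200 - 30)/72)*(-141) = ((1/72)*172)*(-141) = (43/18)*(-141) = -2021/6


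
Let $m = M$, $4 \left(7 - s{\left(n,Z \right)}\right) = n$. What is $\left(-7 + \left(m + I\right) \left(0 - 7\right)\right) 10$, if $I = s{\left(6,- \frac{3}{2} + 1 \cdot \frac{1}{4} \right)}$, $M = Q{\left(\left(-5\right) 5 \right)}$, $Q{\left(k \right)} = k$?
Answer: $1295$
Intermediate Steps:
$s{\left(n,Z \right)} = 7 - \frac{n}{4}$
$M = -25$ ($M = \left(-5\right) 5 = -25$)
$m = -25$
$I = \frac{11}{2}$ ($I = 7 - \frac{3}{2} = \frac{11}{2} \approx 5.5$)
$\left(-7 + \left(m + I\right) \left(0 - 7\right)\right) 10 = \left(-7 + \left(-25 + \frac{11}{2}\right) \left(0 - 7\right)\right) 10 = \left(-7 - - \frac{273}{2}\right) 10 = \left(-7 + \frac{273}{2}\right) 10 = \frac{259}{2} \cdot 10 = 1295$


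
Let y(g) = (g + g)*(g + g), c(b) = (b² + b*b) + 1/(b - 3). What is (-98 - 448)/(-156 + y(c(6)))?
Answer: -2457/93476 ≈ -0.026285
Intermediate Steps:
c(b) = 1/(-3 + b) + 2*b² (c(b) = (b² + b²) + 1/(-3 + b) = 2*b² + 1/(-3 + b) = 1/(-3 + b) + 2*b²)
y(g) = 4*g² (y(g) = (2*g)*(2*g) = 4*g²)
(-98 - 448)/(-156 + y(c(6))) = (-98 - 448)/(-156 + 4*((1 - 6*6² + 2*6³)/(-3 + 6))²) = -546/(-156 + 4*((1 - 6*36 + 2*216)/3)²) = -546/(-156 + 4*((1 - 216 + 432)/3)²) = -546/(-156 + 4*((⅓)*217)²) = -546/(-156 + 4*(217/3)²) = -546/(-156 + 4*(47089/9)) = -546/(-156 + 188356/9) = -546/186952/9 = -546*9/186952 = -2457/93476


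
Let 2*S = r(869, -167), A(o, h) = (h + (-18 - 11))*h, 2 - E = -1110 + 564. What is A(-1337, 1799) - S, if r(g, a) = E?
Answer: 3183956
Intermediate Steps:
E = 548 (E = 2 - (-1110 + 564) = 2 - 1*(-546) = 2 + 546 = 548)
r(g, a) = 548
A(o, h) = h*(-29 + h) (A(o, h) = (h - 29)*h = (-29 + h)*h = h*(-29 + h))
S = 274 (S = (½)*548 = 274)
A(-1337, 1799) - S = 1799*(-29 + 1799) - 1*274 = 1799*1770 - 274 = 3184230 - 274 = 3183956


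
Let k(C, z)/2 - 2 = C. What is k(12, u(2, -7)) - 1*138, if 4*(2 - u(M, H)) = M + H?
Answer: -110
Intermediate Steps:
u(M, H) = 2 - H/4 - M/4 (u(M, H) = 2 - (M + H)/4 = 2 - (H + M)/4 = 2 + (-H/4 - M/4) = 2 - H/4 - M/4)
k(C, z) = 4 + 2*C
k(12, u(2, -7)) - 1*138 = (4 + 2*12) - 1*138 = (4 + 24) - 138 = 28 - 138 = -110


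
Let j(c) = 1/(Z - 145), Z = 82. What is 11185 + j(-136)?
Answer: 704654/63 ≈ 11185.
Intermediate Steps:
j(c) = -1/63 (j(c) = 1/(82 - 145) = 1/(-63) = -1/63)
11185 + j(-136) = 11185 - 1/63 = 704654/63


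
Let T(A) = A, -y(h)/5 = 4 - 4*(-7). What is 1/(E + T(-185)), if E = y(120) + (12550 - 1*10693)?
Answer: 1/1512 ≈ 0.00066138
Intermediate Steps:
y(h) = -160 (y(h) = -5*(4 - 4*(-7)) = -5*(4 + 28) = -5*32 = -160)
E = 1697 (E = -160 + (12550 - 1*10693) = -160 + (12550 - 10693) = -160 + 1857 = 1697)
1/(E + T(-185)) = 1/(1697 - 185) = 1/1512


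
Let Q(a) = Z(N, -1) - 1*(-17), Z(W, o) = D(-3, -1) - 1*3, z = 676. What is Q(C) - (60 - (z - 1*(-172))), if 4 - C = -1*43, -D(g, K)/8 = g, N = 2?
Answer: 826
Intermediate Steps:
D(g, K) = -8*g
Z(W, o) = 21 (Z(W, o) = -8*(-3) - 1*3 = 24 - 3 = 21)
C = 47 (C = 4 - (-1)*43 = 4 - 1*(-43) = 4 + 43 = 47)
Q(a) = 38 (Q(a) = 21 - 1*(-17) = 21 + 17 = 38)
Q(C) - (60 - (z - 1*(-172))) = 38 - (60 - (676 - 1*(-172))) = 38 - (60 - (676 + 172)) = 38 - (60 - 1*848) = 38 - (60 - 848) = 38 - 1*(-788) = 38 + 788 = 826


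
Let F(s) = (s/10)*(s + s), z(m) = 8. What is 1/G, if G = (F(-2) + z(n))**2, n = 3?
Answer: 25/1936 ≈ 0.012913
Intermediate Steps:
F(s) = s**2/5 (F(s) = (s*(1/10))*(2*s) = (s/10)*(2*s) = s**2/5)
G = 1936/25 (G = ((1/5)*(-2)**2 + 8)**2 = ((1/5)*4 + 8)**2 = (4/5 + 8)**2 = (44/5)**2 = 1936/25 ≈ 77.440)
1/G = 1/(1936/25) = 25/1936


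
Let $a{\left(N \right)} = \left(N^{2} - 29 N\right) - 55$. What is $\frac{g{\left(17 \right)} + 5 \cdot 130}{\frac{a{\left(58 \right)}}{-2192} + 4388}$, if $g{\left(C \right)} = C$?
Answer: $\frac{1462064}{9616869} \approx 0.15203$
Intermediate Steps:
$a{\left(N \right)} = -55 + N^{2} - 29 N$
$\frac{g{\left(17 \right)} + 5 \cdot 130}{\frac{a{\left(58 \right)}}{-2192} + 4388} = \frac{17 + 5 \cdot 130}{\frac{-55 + 58^{2} - 1682}{-2192} + 4388} = \frac{17 + 650}{\left(-55 + 3364 - 1682\right) \left(- \frac{1}{2192}\right) + 4388} = \frac{667}{1627 \left(- \frac{1}{2192}\right) + 4388} = \frac{667}{- \frac{1627}{2192} + 4388} = \frac{667}{\frac{9616869}{2192}} = 667 \cdot \frac{2192}{9616869} = \frac{1462064}{9616869}$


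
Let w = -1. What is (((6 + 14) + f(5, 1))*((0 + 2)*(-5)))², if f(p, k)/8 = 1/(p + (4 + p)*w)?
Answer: 32400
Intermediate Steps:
f(p, k) = -2 (f(p, k) = 8/(p + (4 + p)*(-1)) = 8/(p + (-4 - p)) = 8/(-4) = 8*(-¼) = -2)
(((6 + 14) + f(5, 1))*((0 + 2)*(-5)))² = (((6 + 14) - 2)*((0 + 2)*(-5)))² = ((20 - 2)*(2*(-5)))² = (18*(-10))² = (-180)² = 32400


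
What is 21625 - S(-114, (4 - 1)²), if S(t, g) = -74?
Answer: 21699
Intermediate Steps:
21625 - S(-114, (4 - 1)²) = 21625 - 1*(-74) = 21625 + 74 = 21699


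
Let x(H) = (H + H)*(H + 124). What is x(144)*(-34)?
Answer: -2624256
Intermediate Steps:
x(H) = 2*H*(124 + H) (x(H) = (2*H)*(124 + H) = 2*H*(124 + H))
x(144)*(-34) = (2*144*(124 + 144))*(-34) = (2*144*268)*(-34) = 77184*(-34) = -2624256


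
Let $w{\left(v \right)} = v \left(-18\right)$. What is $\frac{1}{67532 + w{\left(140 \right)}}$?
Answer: $\frac{1}{65012} \approx 1.5382 \cdot 10^{-5}$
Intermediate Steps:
$w{\left(v \right)} = - 18 v$
$\frac{1}{67532 + w{\left(140 \right)}} = \frac{1}{67532 - 2520} = \frac{1}{65012}$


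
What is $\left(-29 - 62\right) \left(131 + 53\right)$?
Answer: $-16744$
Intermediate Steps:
$\left(-29 - 62\right) \left(131 + 53\right) = \left(-91\right) 184 = -16744$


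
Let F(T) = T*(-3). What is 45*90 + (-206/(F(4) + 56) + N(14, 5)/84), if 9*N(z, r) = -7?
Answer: 4805827/1188 ≈ 4045.3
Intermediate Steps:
F(T) = -3*T
N(z, r) = -7/9 (N(z, r) = (⅑)*(-7) = -7/9)
45*90 + (-206/(F(4) + 56) + N(14, 5)/84) = 45*90 + (-206/(-3*4 + 56) - 7/9/84) = 4050 + (-206/(-12 + 56) - 7/9*1/84) = 4050 + (-206/44 - 1/108) = 4050 + (-206*1/44 - 1/108) = 4050 + (-103/22 - 1/108) = 4050 - 5573/1188 = 4805827/1188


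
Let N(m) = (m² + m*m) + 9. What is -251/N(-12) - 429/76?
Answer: -146489/22572 ≈ -6.4899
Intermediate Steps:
N(m) = 9 + 2*m² (N(m) = (m² + m²) + 9 = 2*m² + 9 = 9 + 2*m²)
-251/N(-12) - 429/76 = -251/(9 + 2*(-12)²) - 429/76 = -251/(9 + 2*144) - 429*1/76 = -251/(9 + 288) - 429/76 = -251/297 - 429/76 = -146489/22572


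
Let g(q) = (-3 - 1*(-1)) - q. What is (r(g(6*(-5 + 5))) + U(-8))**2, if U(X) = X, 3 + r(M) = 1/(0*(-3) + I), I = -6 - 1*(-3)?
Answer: 1156/9 ≈ 128.44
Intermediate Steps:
I = -3 (I = -6 + 3 = -3)
g(q) = -2 - q (g(q) = (-3 + 1) - q = -2 - q)
r(M) = -10/3 (r(M) = -3 + 1/(0*(-3) - 3) = -3 + 1/(0 - 3) = -3 + 1/(-3) = -3 - 1/3 = -10/3)
(r(g(6*(-5 + 5))) + U(-8))**2 = (-10/3 - 8)**2 = (-34/3)**2 = 1156/9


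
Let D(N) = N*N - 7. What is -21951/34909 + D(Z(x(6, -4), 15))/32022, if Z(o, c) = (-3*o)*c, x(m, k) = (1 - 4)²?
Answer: 2511394720/558927999 ≈ 4.4932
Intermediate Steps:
x(m, k) = 9 (x(m, k) = (-3)² = 9)
Z(o, c) = -3*c*o
D(N) = -7 + N² (D(N) = N² - 7 = -7 + N²)
-21951/34909 + D(Z(x(6, -4), 15))/32022 = -21951/34909 + (-7 + (-3*15*9)²)/32022 = -21951*1/34909 + (-7 + (-405)²)*(1/32022) = -21951/34909 + (-7 + 164025)*(1/32022) = -21951/34909 + 164018*(1/32022) = -21951/34909 + 82009/16011 = 2511394720/558927999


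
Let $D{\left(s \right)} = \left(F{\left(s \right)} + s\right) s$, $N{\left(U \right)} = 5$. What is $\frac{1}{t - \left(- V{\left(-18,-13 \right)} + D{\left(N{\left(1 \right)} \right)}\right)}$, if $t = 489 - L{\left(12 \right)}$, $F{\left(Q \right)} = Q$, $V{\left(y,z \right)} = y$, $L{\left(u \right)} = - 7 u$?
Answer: $\frac{1}{505} \approx 0.0019802$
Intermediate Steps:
$D{\left(s \right)} = 2 s^{2}$ ($D{\left(s \right)} = \left(s + s\right) s = 2 s s = 2 s^{2}$)
$t = 573$ ($t = 489 - \left(-7\right) 12 = 489 - -84 = 489 + 84 = 573$)
$\frac{1}{t - \left(- V{\left(-18,-13 \right)} + D{\left(N{\left(1 \right)} \right)}\right)} = \frac{1}{573 - \left(18 + 2 \cdot 5^{2}\right)} = \frac{1}{573 - \left(18 + 2 \cdot 25\right)} = \frac{1}{573 - 68} = \frac{1}{505}$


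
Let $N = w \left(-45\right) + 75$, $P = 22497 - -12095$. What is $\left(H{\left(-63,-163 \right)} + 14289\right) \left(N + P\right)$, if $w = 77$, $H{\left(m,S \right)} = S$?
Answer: $440759452$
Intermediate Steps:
$P = 34592$ ($P = 22497 + 12095 = 34592$)
$N = -3390$ ($N = 77 \left(-45\right) + 75 = -3465 + 75 = -3390$)
$\left(H{\left(-63,-163 \right)} + 14289\right) \left(N + P\right) = \left(-163 + 14289\right) \left(-3390 + 34592\right) = 14126 \cdot 31202 = 440759452$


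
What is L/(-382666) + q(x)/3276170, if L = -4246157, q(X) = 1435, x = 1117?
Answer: 695584065220/62683943461 ≈ 11.097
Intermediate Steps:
L/(-382666) + q(x)/3276170 = -4246157/(-382666) + 1435/3276170 = -4246157*(-1/382666) + 1435*(1/3276170) = 4246157/382666 + 287/655234 = 695584065220/62683943461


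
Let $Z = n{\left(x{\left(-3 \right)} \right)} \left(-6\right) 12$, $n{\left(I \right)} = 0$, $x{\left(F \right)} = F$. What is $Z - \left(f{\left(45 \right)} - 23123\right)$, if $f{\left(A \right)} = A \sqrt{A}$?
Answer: $23123 - 135 \sqrt{5} \approx 22821.0$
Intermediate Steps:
$f{\left(A \right)} = A^{\frac{3}{2}}$
$Z = 0$ ($Z = 0 \left(-6\right) 12 = 0 \cdot 12 = 0$)
$Z - \left(f{\left(45 \right)} - 23123\right) = 0 - \left(45^{\frac{3}{2}} - 23123\right) = 0 - \left(135 \sqrt{5} - 23123\right) = 0 - \left(-23123 + 135 \sqrt{5}\right) = 0 + \left(23123 - 135 \sqrt{5}\right) = 23123 - 135 \sqrt{5}$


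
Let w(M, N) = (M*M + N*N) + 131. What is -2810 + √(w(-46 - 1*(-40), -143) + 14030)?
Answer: -2810 + √34646 ≈ -2623.9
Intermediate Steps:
w(M, N) = 131 + M² + N² (w(M, N) = (M² + N²) + 131 = 131 + M² + N²)
-2810 + √(w(-46 - 1*(-40), -143) + 14030) = -2810 + √((131 + (-46 - 1*(-40))² + (-143)²) + 14030) = -2810 + √((131 + (-46 + 40)² + 20449) + 14030) = -2810 + √((131 + (-6)² + 20449) + 14030) = -2810 + √((131 + 36 + 20449) + 14030) = -2810 + √(20616 + 14030) = -2810 + √34646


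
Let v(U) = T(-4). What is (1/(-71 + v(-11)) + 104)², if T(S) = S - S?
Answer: 54508689/5041 ≈ 10813.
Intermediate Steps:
T(S) = 0
v(U) = 0
(1/(-71 + v(-11)) + 104)² = (1/(-71 + 0) + 104)² = (1/(-71) + 104)² = (-1/71 + 104)² = (7383/71)² = 54508689/5041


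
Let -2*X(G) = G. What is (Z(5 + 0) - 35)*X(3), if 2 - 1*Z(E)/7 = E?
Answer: 84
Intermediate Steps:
Z(E) = 14 - 7*E
X(G) = -G/2
(Z(5 + 0) - 35)*X(3) = ((14 - 7*(5 + 0)) - 35)*(-1/2*3) = ((14 - 7*5) - 35)*(-3/2) = ((14 - 35) - 35)*(-3/2) = (-21 - 35)*(-3/2) = -56*(-3/2) = 84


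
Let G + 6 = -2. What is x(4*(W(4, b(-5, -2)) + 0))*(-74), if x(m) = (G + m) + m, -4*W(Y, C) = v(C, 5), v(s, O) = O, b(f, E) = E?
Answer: 1332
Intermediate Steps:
G = -8 (G = -6 - 2 = -8)
W(Y, C) = -5/4 (W(Y, C) = -¼*5 = -5/4)
x(m) = -8 + 2*m (x(m) = (-8 + m) + m = -8 + 2*m)
x(4*(W(4, b(-5, -2)) + 0))*(-74) = (-8 + 2*(4*(-5/4 + 0)))*(-74) = (-8 + 2*(4*(-5/4)))*(-74) = (-8 + 2*(-5))*(-74) = (-8 - 10)*(-74) = -18*(-74) = 1332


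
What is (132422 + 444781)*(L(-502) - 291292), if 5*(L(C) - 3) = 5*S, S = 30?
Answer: -168115568577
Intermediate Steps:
L(C) = 33 (L(C) = 3 + (5*30)/5 = 3 + (1/5)*150 = 3 + 30 = 33)
(132422 + 444781)*(L(-502) - 291292) = (132422 + 444781)*(33 - 291292) = 577203*(-291259) = -168115568577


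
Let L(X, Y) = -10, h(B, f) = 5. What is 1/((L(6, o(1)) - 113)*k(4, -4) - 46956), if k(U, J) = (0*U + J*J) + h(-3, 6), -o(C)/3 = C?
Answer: -1/49539 ≈ -2.0186e-5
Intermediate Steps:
o(C) = -3*C
k(U, J) = 5 + J² (k(U, J) = (0*U + J*J) + 5 = (0 + J²) + 5 = J² + 5 = 5 + J²)
1/((L(6, o(1)) - 113)*k(4, -4) - 46956) = 1/((-10 - 113)*(5 + (-4)²) - 46956) = 1/(-123*(5 + 16) - 46956) = 1/(-123*21 - 46956) = 1/(-2583 - 46956) = 1/(-49539) = -1/49539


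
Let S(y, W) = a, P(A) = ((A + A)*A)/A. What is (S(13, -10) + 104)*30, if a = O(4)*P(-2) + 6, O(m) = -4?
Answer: 3780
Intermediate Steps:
P(A) = 2*A (P(A) = ((2*A)*A)/A = (2*A**2)/A = 2*A)
a = 22 (a = -8*(-2) + 6 = -4*(-4) + 6 = 16 + 6 = 22)
S(y, W) = 22
(S(13, -10) + 104)*30 = (22 + 104)*30 = 126*30 = 3780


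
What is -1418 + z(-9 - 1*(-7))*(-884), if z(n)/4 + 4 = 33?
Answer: -103962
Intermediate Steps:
z(n) = 116 (z(n) = -16 + 4*33 = -16 + 132 = 116)
-1418 + z(-9 - 1*(-7))*(-884) = -1418 + 116*(-884) = -1418 - 102544 = -103962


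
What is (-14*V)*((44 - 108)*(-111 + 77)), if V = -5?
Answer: 152320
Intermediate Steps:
(-14*V)*((44 - 108)*(-111 + 77)) = (-14*(-5))*((44 - 108)*(-111 + 77)) = 70*(-64*(-34)) = 70*2176 = 152320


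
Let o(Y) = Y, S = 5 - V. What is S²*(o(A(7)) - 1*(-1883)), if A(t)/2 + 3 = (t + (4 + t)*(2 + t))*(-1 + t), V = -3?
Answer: 201536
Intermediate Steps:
S = 8 (S = 5 - 1*(-3) = 5 + 3 = 8)
A(t) = -6 + 2*(-1 + t)*(t + (2 + t)*(4 + t)) (A(t) = -6 + 2*((t + (4 + t)*(2 + t))*(-1 + t)) = -6 + 2*((t + (2 + t)*(4 + t))*(-1 + t)) = -6 + 2*((-1 + t)*(t + (2 + t)*(4 + t))) = -6 + 2*(-1 + t)*(t + (2 + t)*(4 + t)))
S²*(o(A(7)) - 1*(-1883)) = 8²*((-22 + 2*7 + 2*7³ + 12*7²) - 1*(-1883)) = 64*((-22 + 14 + 2*343 + 12*49) + 1883) = 64*((-22 + 14 + 686 + 588) + 1883) = 64*(1266 + 1883) = 64*3149 = 201536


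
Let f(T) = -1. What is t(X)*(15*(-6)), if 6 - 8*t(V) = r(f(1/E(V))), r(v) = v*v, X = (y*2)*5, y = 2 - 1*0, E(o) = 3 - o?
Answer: -225/4 ≈ -56.250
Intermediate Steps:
y = 2 (y = 2 + 0 = 2)
X = 20 (X = (2*2)*5 = 4*5 = 20)
r(v) = v²
t(V) = 5/8 (t(V) = ¾ - ⅛*(-1)² = ¾ - ⅛*1 = ¾ - ⅛ = 5/8)
t(X)*(15*(-6)) = 5*(15*(-6))/8 = (5/8)*(-90) = -225/4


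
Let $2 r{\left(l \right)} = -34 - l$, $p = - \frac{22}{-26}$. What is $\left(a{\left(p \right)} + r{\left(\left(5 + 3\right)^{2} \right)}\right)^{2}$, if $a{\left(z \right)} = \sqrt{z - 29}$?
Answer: $\frac{\left(637 - i \sqrt{4758}\right)^{2}}{169} \approx 2372.8 - 519.99 i$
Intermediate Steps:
$p = \frac{11}{13}$ ($p = \left(-22\right) \left(- \frac{1}{26}\right) = \frac{11}{13} \approx 0.84615$)
$r{\left(l \right)} = -17 - \frac{l}{2}$ ($r{\left(l \right)} = \frac{-34 - l}{2} = -17 - \frac{l}{2}$)
$a{\left(z \right)} = \sqrt{-29 + z}$
$\left(a{\left(p \right)} + r{\left(\left(5 + 3\right)^{2} \right)}\right)^{2} = \left(\sqrt{-29 + \frac{11}{13}} - \left(17 + \frac{\left(5 + 3\right)^{2}}{2}\right)\right)^{2} = \left(\sqrt{- \frac{366}{13}} - \left(17 + \frac{8^{2}}{2}\right)\right)^{2} = \left(\frac{i \sqrt{4758}}{13} - 49\right)^{2} = \left(-49 + \frac{i \sqrt{4758}}{13}\right)^{2}$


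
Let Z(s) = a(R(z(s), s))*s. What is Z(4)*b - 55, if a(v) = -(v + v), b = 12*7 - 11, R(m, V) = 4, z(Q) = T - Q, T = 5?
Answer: -2391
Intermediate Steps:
z(Q) = 5 - Q
b = 73 (b = 84 - 11 = 73)
a(v) = -2*v
Z(s) = -8*s (Z(s) = (-2*4)*s = -8*s)
Z(4)*b - 55 = -8*4*73 - 55 = -32*73 - 55 = -2336 - 55 = -2391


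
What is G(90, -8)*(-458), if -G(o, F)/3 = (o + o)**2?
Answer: 44517600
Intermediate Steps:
G(o, F) = -12*o**2 (G(o, F) = -3*(o + o)**2 = -3*4*o**2 = -12*o**2)
G(90, -8)*(-458) = -12*90**2*(-458) = -12*8100*(-458) = -97200*(-458) = 44517600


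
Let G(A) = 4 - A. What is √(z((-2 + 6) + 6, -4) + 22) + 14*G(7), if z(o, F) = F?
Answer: -42 + 3*√2 ≈ -37.757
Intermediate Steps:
√(z((-2 + 6) + 6, -4) + 22) + 14*G(7) = √(-4 + 22) + 14*(4 - 1*7) = √18 + 14*(4 - 7) = 3*√2 + 14*(-3) = 3*√2 - 42 = -42 + 3*√2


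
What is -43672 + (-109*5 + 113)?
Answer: -44104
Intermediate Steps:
-43672 + (-109*5 + 113) = -43672 + (-545 + 113) = -43672 - 432 = -44104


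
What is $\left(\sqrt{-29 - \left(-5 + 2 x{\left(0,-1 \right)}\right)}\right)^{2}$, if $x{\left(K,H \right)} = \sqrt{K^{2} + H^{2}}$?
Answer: $-26$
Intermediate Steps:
$x{\left(K,H \right)} = \sqrt{H^{2} + K^{2}}$
$\left(\sqrt{-29 - \left(-5 + 2 x{\left(0,-1 \right)}\right)}\right)^{2} = \left(\sqrt{-29 + \left(- 2 \sqrt{\left(-1\right)^{2} + 0^{2}} + \left(6 - 1\right)\right)}\right)^{2} = \left(\sqrt{-29 + \left(- 2 \sqrt{1 + 0} + \left(6 - 1\right)\right)}\right)^{2} = \left(\sqrt{-29 + \left(- 2 \sqrt{1} + 5\right)}\right)^{2} = \left(\sqrt{-29 + \left(\left(-2\right) 1 + 5\right)}\right)^{2} = \left(\sqrt{-29 + \left(-2 + 5\right)}\right)^{2} = \left(\sqrt{-29 + 3}\right)^{2} = \left(\sqrt{-26}\right)^{2} = \left(i \sqrt{26}\right)^{2} = -26$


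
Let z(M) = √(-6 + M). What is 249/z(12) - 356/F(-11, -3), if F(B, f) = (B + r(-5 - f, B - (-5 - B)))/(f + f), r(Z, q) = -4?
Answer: -712/5 + 83*√6/2 ≈ -40.746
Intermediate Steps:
F(B, f) = (-4 + B)/(2*f) (F(B, f) = (B - 4)/(f + f) = (-4 + B)/((2*f)) = (-4 + B)*(1/(2*f)) = (-4 + B)/(2*f))
249/z(12) - 356/F(-11, -3) = 249/(√(-6 + 12)) - 356*(-6/(-4 - 11)) = 249/(√6) - 356/((½)*(-⅓)*(-15)) = 249*(√6/6) - 356/5/2 = 83*√6/2 - 356*⅖ = 83*√6/2 - 712/5 = -712/5 + 83*√6/2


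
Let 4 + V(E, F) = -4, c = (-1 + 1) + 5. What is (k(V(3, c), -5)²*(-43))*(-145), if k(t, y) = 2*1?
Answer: 24940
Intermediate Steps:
c = 5 (c = 0 + 5 = 5)
V(E, F) = -8 (V(E, F) = -4 - 4 = -8)
k(t, y) = 2
(k(V(3, c), -5)²*(-43))*(-145) = (2²*(-43))*(-145) = (4*(-43))*(-145) = -172*(-145) = 24940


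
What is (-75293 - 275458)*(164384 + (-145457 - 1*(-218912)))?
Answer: -83422267089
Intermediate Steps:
(-75293 - 275458)*(164384 + (-145457 - 1*(-218912))) = -350751*(164384 + (-145457 + 218912)) = -350751*(164384 + 73455) = -350751*237839 = -83422267089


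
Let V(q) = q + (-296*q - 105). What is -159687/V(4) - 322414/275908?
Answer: 948796061/7707430 ≈ 123.10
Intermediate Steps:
V(q) = -105 - 295*q (V(q) = q + (-105 - 296*q) = -105 - 295*q)
-159687/V(4) - 322414/275908 = -159687/(-105 - 295*4) - 322414/275908 = -159687/(-105 - 1180) - 322414*1/275908 = -159687/(-1285) - 7009/5998 = -159687*(-1/1285) - 7009/5998 = 159687/1285 - 7009/5998 = 948796061/7707430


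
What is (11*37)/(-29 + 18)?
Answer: -37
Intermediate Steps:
(11*37)/(-29 + 18) = 407/(-11) = 407*(-1/11) = -37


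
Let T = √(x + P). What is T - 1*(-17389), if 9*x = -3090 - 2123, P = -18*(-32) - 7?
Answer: 17389 + 2*I*√23/3 ≈ 17389.0 + 3.1972*I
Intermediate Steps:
P = 569 (P = 576 - 7 = 569)
x = -5213/9 (x = (-3090 - 2123)/9 = (⅑)*(-5213) = -5213/9 ≈ -579.22)
T = 2*I*√23/3 (T = √(-5213/9 + 569) = √(-92/9) = 2*I*√23/3 ≈ 3.1972*I)
T - 1*(-17389) = 2*I*√23/3 - 1*(-17389) = 2*I*√23/3 + 17389 = 17389 + 2*I*√23/3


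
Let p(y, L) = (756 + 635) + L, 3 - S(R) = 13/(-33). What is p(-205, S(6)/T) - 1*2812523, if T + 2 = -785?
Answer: -73007909284/25971 ≈ -2.8111e+6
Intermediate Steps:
T = -787 (T = -2 - 785 = -787)
S(R) = 112/33 (S(R) = 3 - 13/(-33) = 3 - 13*(-1)/33 = 3 - 1*(-13/33) = 3 + 13/33 = 112/33)
p(y, L) = 1391 + L
p(-205, S(6)/T) - 1*2812523 = (1391 + (112/33)/(-787)) - 1*2812523 = (1391 + (112/33)*(-1/787)) - 2812523 = (1391 - 112/25971) - 2812523 = 36125549/25971 - 2812523 = -73007909284/25971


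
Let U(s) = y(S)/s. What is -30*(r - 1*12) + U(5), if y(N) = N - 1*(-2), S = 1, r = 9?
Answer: 453/5 ≈ 90.600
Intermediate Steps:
y(N) = 2 + N (y(N) = N + 2 = 2 + N)
U(s) = 3/s (U(s) = (2 + 1)/s = 3/s)
-30*(r - 1*12) + U(5) = -30*(9 - 1*12) + 3/5 = -30*(9 - 12) + 3*(1/5) = -30*(-3) + 3/5 = 90 + 3/5 = 453/5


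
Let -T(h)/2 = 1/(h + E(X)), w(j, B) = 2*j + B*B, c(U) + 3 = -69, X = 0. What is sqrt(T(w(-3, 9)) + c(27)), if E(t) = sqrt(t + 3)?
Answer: sqrt(-5402 - 72*sqrt(3))/sqrt(75 + sqrt(3)) ≈ 8.4868*I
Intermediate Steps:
c(U) = -72 (c(U) = -3 - 69 = -72)
E(t) = sqrt(3 + t)
w(j, B) = B**2 + 2*j (w(j, B) = 2*j + B**2 = B**2 + 2*j)
T(h) = -2/(h + sqrt(3)) (T(h) = -2/(h + sqrt(3 + 0)) = -2/(h + sqrt(3)))
sqrt(T(w(-3, 9)) + c(27)) = sqrt(-2/((9**2 + 2*(-3)) + sqrt(3)) - 72) = sqrt(-2/((81 - 6) + sqrt(3)) - 72) = sqrt(-2/(75 + sqrt(3)) - 72) = sqrt(-72 - 2/(75 + sqrt(3)))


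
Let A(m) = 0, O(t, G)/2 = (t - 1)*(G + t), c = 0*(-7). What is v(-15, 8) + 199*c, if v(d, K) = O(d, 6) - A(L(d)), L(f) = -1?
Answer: 288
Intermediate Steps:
c = 0
O(t, G) = 2*(-1 + t)*(G + t) (O(t, G) = 2*((t - 1)*(G + t)) = 2*((-1 + t)*(G + t)) = 2*(-1 + t)*(G + t))
v(d, K) = -12 + 2*d² + 10*d (v(d, K) = (-2*6 - 2*d + 2*d² + 2*6*d) - 1*0 = (-12 - 2*d + 2*d² + 12*d) + 0 = (-12 + 2*d² + 10*d) + 0 = -12 + 2*d² + 10*d)
v(-15, 8) + 199*c = (-12 + 2*(-15)² + 10*(-15)) + 199*0 = (-12 + 2*225 - 150) + 0 = (-12 + 450 - 150) + 0 = 288 + 0 = 288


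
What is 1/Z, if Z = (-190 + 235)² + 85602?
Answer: 1/87627 ≈ 1.1412e-5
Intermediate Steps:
Z = 87627 (Z = 45² + 85602 = 2025 + 85602 = 87627)
1/Z = 1/87627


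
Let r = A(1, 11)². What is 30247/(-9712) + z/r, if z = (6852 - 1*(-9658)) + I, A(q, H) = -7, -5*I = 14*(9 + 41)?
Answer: 157503337/475888 ≈ 330.97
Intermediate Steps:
I = -140 (I = -14*(9 + 41)/5 = -14*50/5 = -⅕*700 = -140)
z = 16370 (z = (6852 - 1*(-9658)) - 140 = (6852 + 9658) - 140 = 16510 - 140 = 16370)
r = 49 (r = (-7)² = 49)
30247/(-9712) + z/r = 30247/(-9712) + 16370/49 = 30247*(-1/9712) + 16370*(1/49) = -30247/9712 + 16370/49 = 157503337/475888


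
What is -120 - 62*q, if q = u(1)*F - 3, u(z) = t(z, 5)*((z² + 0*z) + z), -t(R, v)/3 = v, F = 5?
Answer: 9366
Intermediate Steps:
t(R, v) = -3*v
u(z) = -15*z - 15*z² (u(z) = (-3*5)*((z² + 0*z) + z) = -15*((z² + 0) + z) = -15*(z² + z) = -15*(z + z²) = -15*z - 15*z²)
q = -153 (q = -15*1*(1 + 1)*5 - 3 = -15*1*2*5 - 3 = -30*5 - 3 = -150 - 3 = -153)
-120 - 62*q = -120 - 62*(-153) = -120 + 9486 = 9366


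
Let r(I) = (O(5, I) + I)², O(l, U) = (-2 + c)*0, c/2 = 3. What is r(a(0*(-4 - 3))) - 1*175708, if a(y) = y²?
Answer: -175708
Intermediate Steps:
c = 6 (c = 2*3 = 6)
O(l, U) = 0 (O(l, U) = (-2 + 6)*0 = 4*0 = 0)
r(I) = I² (r(I) = (0 + I)² = I²)
r(a(0*(-4 - 3))) - 1*175708 = ((0*(-4 - 3))²)² - 1*175708 = ((0*(-7))²)² - 175708 = (0²)² - 175708 = 0² - 175708 = 0 - 175708 = -175708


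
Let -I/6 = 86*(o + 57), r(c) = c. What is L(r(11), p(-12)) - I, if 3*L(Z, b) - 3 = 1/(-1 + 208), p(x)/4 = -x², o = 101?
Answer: 50629510/621 ≈ 81529.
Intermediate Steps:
p(x) = -4*x² (p(x) = 4*(-x²) = -4*x²)
L(Z, b) = 622/621 (L(Z, b) = 1 + 1/(3*(-1 + 208)) = 1 + (⅓)/207 = 1 + (⅓)*(1/207) = 1 + 1/621 = 622/621)
I = -81528 (I = -516*(101 + 57) = -516*158 = -6*13588 = -81528)
L(r(11), p(-12)) - I = 622/621 - 1*(-81528) = 622/621 + 81528 = 50629510/621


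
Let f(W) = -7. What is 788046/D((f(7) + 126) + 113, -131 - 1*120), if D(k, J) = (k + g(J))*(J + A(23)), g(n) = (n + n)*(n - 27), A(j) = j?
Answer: -131341/5311944 ≈ -0.024726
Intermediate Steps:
g(n) = 2*n*(-27 + n) (g(n) = (2*n)*(-27 + n) = 2*n*(-27 + n))
D(k, J) = (23 + J)*(k + 2*J*(-27 + J)) (D(k, J) = (k + 2*J*(-27 + J))*(J + 23) = (k + 2*J*(-27 + J))*(23 + J) = (23 + J)*(k + 2*J*(-27 + J)))
788046/D((f(7) + 126) + 113, -131 - 1*120) = 788046/(-1242*(-131 - 1*120) - 8*(-131 - 1*120)² + 2*(-131 - 1*120)³ + 23*((-7 + 126) + 113) + (-131 - 1*120)*((-7 + 126) + 113)) = 788046/(-1242*(-131 - 120) - 8*(-131 - 120)² + 2*(-131 - 120)³ + 23*(119 + 113) + (-131 - 120)*(119 + 113)) = 788046/(-1242*(-251) - 8*(-251)² + 2*(-251)³ + 23*232 - 251*232) = 788046/(311742 - 8*63001 + 2*(-15813251) + 5336 - 58232) = 788046/(311742 - 504008 - 31626502 + 5336 - 58232) = 788046/(-31871664) = 788046*(-1/31871664) = -131341/5311944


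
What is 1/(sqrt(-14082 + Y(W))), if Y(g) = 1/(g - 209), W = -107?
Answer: -2*I*sqrt(351543127)/4449913 ≈ -0.0084269*I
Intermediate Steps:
Y(g) = 1/(-209 + g)
1/(sqrt(-14082 + Y(W))) = 1/(sqrt(-14082 + 1/(-209 - 107))) = 1/(sqrt(-14082 + 1/(-316))) = 1/(sqrt(-14082 - 1/316)) = 1/(sqrt(-4449913/316)) = 1/(I*sqrt(351543127)/158) = -2*I*sqrt(351543127)/4449913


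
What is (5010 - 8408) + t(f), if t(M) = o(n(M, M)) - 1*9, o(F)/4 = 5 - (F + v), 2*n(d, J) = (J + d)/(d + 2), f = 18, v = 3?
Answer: -17013/5 ≈ -3402.6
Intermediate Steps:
n(d, J) = (J + d)/(2*(2 + d)) (n(d, J) = ((J + d)/(d + 2))/2 = ((J + d)/(2 + d))/2 = (J + d)/(2*(2 + d)))
o(F) = 8 - 4*F (o(F) = 4*(5 - (F + 3)) = 4*(5 - (3 + F)) = 4*(5 + (-3 - F)) = 4*(2 - F) = 8 - 4*F)
t(M) = -1 - 4*M/(2 + M) (t(M) = (8 - 2*(M + M)/(2 + M)) - 1*9 = (8 - 2*2*M/(2 + M)) - 9 = (8 - 4*M/(2 + M)) - 9 = -1 - 4*M/(2 + M))
(5010 - 8408) + t(f) = (5010 - 8408) + (-2 - 5*18)/(2 + 18) = -3398 + (-2 - 90)/20 = -3398 + (1/20)*(-92) = -3398 - 23/5 = -17013/5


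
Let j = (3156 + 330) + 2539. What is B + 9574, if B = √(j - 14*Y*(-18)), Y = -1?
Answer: 9574 + √5773 ≈ 9650.0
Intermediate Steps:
j = 6025 (j = 3486 + 2539 = 6025)
B = √5773 (B = √(6025 - 14*(-1)*(-18)) = √(6025 + 14*(-18)) = √(6025 - 252) = √5773 ≈ 75.980)
B + 9574 = √5773 + 9574 = 9574 + √5773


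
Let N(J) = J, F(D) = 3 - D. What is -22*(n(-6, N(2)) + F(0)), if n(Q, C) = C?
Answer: -110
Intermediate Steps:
-22*(n(-6, N(2)) + F(0)) = -22*(2 + (3 - 1*0)) = -22*(2 + (3 + 0)) = -22*(2 + 3) = -22*5 = -110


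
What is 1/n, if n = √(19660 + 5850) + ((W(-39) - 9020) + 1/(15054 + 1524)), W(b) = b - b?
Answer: -2478967341102/22353274351763641 - 274830084*√25510/22353274351763641 ≈ -0.00011286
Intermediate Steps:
W(b) = 0
n = -149533559/16578 + √25510 (n = √(19660 + 5850) + ((0 - 9020) + 1/(15054 + 1524)) = √25510 + (-9020 + 1/16578) = √25510 - 149533559/16578 = -149533559/16578 + √25510 ≈ -8860.3)
1/n = 1/(-149533559/16578 + √25510)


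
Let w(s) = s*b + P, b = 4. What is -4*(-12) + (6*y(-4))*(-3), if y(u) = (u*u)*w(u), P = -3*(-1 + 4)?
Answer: 7248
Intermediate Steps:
P = -9 (P = -3*3 = -9)
w(s) = -9 + 4*s (w(s) = s*4 - 9 = 4*s - 9 = -9 + 4*s)
y(u) = u**2*(-9 + 4*u) (y(u) = (u*u)*(-9 + 4*u) = u**2*(-9 + 4*u))
-4*(-12) + (6*y(-4))*(-3) = -4*(-12) + (6*((-4)**2*(-9 + 4*(-4))))*(-3) = 48 + (6*(16*(-9 - 16)))*(-3) = 48 + (6*(16*(-25)))*(-3) = 48 + (6*(-400))*(-3) = 48 - 2400*(-3) = 48 + 7200 = 7248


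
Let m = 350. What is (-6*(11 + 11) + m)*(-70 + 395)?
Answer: 70850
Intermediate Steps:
(-6*(11 + 11) + m)*(-70 + 395) = (-6*(11 + 11) + 350)*(-70 + 395) = (-6*22 + 350)*325 = (-132 + 350)*325 = 218*325 = 70850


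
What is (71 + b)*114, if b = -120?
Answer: -5586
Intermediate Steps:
(71 + b)*114 = (71 - 120)*114 = -49*114 = -5586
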